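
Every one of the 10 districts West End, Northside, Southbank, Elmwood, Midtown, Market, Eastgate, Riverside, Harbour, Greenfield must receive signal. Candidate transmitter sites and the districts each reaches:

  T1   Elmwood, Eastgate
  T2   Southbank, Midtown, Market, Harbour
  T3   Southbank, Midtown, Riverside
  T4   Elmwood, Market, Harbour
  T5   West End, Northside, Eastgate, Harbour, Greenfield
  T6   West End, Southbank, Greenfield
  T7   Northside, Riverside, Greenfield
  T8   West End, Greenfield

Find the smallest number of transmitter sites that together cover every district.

T3, T4, T5 together cover {West End, Northside, Southbank, Elmwood, Midtown, Market, Eastgate, Riverside, Harbour, Greenfield} — every district.
No 2 of the 8 transmitter sites cover everything (all 28 pairs fall short), so 3 is minimum.
Greedy (largest uncovered first) would take T5, T2, T1, T3 — 4 transmitter sites — but 3 suffice.

3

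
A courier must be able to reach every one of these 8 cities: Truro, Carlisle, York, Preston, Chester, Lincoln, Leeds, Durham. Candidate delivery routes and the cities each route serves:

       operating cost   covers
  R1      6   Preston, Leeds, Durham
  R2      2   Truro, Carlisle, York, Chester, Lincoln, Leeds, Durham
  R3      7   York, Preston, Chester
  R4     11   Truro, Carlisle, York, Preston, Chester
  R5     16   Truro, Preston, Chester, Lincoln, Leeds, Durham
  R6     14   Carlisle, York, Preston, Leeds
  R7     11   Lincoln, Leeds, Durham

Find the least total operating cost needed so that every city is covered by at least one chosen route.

R1, R2 cover every city at operating cost 6 + 2 = 8.
Any cover uses at least 2 routes; among all covering selections none totals below 8.

8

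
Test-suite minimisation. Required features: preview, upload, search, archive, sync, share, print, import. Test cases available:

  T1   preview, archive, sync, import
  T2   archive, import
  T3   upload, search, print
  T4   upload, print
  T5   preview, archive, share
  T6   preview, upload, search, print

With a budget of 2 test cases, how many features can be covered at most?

Choosing T1, T3 covers {preview, upload, search, archive, sync, print, import} — 7 features.
No choice of 2 test cases does better; here share is left uncovered.

7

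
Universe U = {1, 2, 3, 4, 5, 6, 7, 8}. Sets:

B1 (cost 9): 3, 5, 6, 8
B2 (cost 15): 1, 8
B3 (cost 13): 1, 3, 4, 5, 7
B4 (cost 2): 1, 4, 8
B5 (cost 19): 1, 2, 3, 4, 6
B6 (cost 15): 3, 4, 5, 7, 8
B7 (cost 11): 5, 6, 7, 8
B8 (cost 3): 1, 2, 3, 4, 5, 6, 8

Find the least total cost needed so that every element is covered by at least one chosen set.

B7, B8 cover every element at cost 11 + 3 = 14.
Any cover uses at least 2 sets; among all covering selections none totals below 14.

14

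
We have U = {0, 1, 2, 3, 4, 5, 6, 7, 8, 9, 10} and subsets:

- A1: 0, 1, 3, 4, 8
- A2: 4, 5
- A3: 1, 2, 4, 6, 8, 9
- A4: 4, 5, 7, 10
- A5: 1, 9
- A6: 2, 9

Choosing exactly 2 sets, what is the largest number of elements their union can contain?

Choosing A3, A4 covers {1, 2, 4, 5, 6, 7, 8, 9, 10} — 9 elements.
No choice of 2 sets does better; here 0, 3 are left uncovered.

9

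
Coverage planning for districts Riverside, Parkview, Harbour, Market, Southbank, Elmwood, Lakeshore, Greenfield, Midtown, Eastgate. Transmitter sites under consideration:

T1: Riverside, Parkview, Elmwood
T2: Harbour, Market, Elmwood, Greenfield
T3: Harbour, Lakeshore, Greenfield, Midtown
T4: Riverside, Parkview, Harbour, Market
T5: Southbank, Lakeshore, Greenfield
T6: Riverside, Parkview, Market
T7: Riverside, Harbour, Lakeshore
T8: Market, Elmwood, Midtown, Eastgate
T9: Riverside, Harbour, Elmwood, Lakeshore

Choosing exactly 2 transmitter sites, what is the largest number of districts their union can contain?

7

Choosing T1, T3 covers {Riverside, Parkview, Harbour, Elmwood, Lakeshore, Greenfield, Midtown} — 7 districts.
No choice of 2 transmitter sites does better; here Market, Southbank, Eastgate are left uncovered.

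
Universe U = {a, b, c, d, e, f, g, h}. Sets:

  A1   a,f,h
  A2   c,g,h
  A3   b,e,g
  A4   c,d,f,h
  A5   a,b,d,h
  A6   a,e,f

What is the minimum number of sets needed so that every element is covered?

3

A1, A3, A4 together cover {a, b, c, d, e, f, g, h} — every element.
No 2 of the 6 sets cover everything (all 15 pairs fall short), so 3 is minimum.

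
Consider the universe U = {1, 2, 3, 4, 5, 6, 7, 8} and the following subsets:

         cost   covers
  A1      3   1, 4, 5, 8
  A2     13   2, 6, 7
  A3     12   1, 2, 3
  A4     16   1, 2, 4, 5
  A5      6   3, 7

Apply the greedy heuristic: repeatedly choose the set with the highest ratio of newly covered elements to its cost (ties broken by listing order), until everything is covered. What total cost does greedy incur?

22

Pick 1: A1 adds 4 new (1, 4, 5, 8) at cost 3 (ratio 4/3).
Pick 2: A5 adds 2 new (3, 7) at cost 6 (ratio 2/6).
Pick 3: A2 adds 2 new (2, 6) at cost 13 (ratio 2/13).
Greedy total cost: 3 + 6 + 13 = 22.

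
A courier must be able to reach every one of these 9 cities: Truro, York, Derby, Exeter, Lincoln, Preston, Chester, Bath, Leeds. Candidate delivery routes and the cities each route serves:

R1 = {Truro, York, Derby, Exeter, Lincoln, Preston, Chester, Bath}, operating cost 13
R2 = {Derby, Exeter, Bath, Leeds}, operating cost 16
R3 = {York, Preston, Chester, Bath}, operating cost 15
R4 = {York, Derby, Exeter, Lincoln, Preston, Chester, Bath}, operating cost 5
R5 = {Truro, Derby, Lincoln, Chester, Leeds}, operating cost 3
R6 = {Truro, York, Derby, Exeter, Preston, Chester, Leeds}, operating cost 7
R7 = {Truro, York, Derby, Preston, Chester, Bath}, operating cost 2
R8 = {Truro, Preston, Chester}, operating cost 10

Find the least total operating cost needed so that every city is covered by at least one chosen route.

8

R4, R5 cover every city at operating cost 5 + 3 = 8.
Any cover uses at least 2 routes; among all covering selections none totals below 8.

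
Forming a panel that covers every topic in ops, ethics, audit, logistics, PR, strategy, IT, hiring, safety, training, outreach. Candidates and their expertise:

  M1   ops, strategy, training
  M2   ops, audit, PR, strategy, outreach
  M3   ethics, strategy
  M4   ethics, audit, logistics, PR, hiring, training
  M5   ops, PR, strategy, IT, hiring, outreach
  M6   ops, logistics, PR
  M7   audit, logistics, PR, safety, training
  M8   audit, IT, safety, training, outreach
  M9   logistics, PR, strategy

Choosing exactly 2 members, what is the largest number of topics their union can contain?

Choosing M4, M5 covers {ops, ethics, audit, logistics, PR, strategy, IT, hiring, training, outreach} — 10 topics.
No choice of 2 members does better; here safety is left uncovered.

10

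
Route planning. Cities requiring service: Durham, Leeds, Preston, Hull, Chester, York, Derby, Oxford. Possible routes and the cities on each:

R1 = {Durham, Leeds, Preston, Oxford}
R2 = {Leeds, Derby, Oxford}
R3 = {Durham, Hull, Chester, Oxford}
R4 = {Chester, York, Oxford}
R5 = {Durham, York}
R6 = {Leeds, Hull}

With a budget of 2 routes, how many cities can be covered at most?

6

Choosing R1, R3 covers {Durham, Leeds, Preston, Hull, Chester, Oxford} — 6 cities.
No choice of 2 routes does better; here York, Derby are left uncovered.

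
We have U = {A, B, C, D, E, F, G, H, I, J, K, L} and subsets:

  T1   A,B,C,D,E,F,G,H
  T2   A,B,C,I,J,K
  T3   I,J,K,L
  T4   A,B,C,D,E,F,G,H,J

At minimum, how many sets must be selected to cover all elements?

T1, T3 together cover {A, B, C, D, E, F, G, H, I, J, K, L} — every element.
No single set contains all 12 elements, so 2 is optimal.

2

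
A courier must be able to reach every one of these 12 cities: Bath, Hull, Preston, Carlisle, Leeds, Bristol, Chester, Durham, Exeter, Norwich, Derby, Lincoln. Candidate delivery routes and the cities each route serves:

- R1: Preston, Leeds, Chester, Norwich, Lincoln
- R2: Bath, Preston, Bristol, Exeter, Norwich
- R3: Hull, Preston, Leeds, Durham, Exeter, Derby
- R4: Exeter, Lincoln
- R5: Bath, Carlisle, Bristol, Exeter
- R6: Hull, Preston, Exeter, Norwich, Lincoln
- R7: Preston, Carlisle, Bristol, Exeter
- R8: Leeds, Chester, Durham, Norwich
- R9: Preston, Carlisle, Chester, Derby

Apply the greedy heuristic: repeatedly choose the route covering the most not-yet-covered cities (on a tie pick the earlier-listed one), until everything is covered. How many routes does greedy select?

Pick 1: R3 covers 6 new cities (Hull, Preston, Leeds, Durham, Exeter, Derby).
Pick 2: R1 covers 3 new cities (Chester, Norwich, Lincoln).
Pick 3: R5 covers 3 new cities (Bath, Carlisle, Bristol).
Greedy uses 3 routes.

3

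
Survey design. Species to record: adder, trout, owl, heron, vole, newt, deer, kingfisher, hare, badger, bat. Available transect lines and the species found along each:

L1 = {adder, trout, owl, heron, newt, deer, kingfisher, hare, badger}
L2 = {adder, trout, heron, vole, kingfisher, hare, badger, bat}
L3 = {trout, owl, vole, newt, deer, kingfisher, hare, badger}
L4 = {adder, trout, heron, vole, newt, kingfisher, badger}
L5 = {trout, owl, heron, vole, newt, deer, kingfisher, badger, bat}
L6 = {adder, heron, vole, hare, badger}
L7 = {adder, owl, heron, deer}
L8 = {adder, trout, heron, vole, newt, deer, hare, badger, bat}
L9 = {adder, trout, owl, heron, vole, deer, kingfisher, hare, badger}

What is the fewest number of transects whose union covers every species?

2

L1, L2 together cover {adder, trout, owl, heron, vole, newt, deer, kingfisher, hare, badger, bat} — every species.
No single transect contains all 11 species, so 2 is optimal.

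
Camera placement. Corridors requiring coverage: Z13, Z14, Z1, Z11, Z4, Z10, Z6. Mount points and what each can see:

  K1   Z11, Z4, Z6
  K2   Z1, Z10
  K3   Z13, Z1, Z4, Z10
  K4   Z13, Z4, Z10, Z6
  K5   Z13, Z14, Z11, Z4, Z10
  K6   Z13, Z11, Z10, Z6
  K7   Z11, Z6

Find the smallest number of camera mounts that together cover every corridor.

3

K1, K2, K5 together cover {Z13, Z14, Z1, Z11, Z4, Z10, Z6} — every corridor.
No 2 of the 7 camera mounts cover everything (all 21 pairs fall short), so 3 is minimum.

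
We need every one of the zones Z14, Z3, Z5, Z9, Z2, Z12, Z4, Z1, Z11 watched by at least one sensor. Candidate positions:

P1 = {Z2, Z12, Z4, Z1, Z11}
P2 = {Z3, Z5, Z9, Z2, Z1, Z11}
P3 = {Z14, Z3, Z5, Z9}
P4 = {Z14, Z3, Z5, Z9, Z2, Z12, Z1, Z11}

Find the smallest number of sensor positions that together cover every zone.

2

P1, P3 together cover {Z14, Z3, Z5, Z9, Z2, Z12, Z4, Z1, Z11} — every zone.
No single sensor position contains all 9 zones, so 2 is optimal.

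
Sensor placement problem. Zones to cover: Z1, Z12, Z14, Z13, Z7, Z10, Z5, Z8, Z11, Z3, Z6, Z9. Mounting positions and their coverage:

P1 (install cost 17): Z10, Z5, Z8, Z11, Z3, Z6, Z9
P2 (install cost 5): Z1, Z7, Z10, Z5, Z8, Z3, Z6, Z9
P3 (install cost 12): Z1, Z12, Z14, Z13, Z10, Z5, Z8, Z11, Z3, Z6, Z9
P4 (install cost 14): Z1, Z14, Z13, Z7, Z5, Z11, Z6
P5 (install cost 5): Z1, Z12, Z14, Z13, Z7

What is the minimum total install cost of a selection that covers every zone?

P2, P3 cover every zone at install cost 5 + 12 = 17.
Any cover uses at least 2 sensor positions; among all covering selections none totals below 17.

17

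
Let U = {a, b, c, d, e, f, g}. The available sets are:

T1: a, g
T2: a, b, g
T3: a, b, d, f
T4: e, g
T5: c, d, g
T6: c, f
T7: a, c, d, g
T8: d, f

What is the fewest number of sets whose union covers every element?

T3, T4, T5 together cover {a, b, c, d, e, f, g} — every element.
No 2 of the 8 sets cover everything (all 28 pairs fall short), so 3 is minimum.

3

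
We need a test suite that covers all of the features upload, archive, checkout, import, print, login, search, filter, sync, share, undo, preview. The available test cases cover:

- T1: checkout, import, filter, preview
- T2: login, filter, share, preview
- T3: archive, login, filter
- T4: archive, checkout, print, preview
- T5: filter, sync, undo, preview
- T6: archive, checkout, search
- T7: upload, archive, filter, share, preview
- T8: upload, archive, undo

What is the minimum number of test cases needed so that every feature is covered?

6

T1, T2, T4, T5, T6, T7 together cover {upload, archive, checkout, import, print, login, search, filter, sync, share, undo, preview} — every feature.
No 5 of the 8 test cases cover everything (all 56 size-5 selections fall short), so 6 is minimum.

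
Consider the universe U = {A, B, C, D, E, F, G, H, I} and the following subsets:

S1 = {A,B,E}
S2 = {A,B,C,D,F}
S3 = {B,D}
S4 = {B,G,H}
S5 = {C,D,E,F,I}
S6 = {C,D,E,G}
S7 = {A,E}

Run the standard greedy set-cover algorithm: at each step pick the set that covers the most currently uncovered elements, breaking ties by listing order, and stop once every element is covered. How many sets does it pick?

Pick 1: S2 covers 5 new elements (A, B, C, D, F).
Pick 2: S4 covers 2 new elements (G, H).
Pick 3: S5 covers 2 new elements (E, I).
Greedy uses 3 sets.

3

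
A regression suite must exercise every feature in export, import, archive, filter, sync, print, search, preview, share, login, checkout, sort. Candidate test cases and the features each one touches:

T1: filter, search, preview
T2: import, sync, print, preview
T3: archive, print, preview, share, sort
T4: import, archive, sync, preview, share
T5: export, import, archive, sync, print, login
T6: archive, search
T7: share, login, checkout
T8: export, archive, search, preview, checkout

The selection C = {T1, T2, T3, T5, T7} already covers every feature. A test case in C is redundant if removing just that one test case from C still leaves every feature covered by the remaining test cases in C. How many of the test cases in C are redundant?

1

Drop T1: filter, search uncovered — not redundant.
Drop T2: the rest still cover every feature — redundant.
Drop T3: sort uncovered — not redundant.
Drop T5: export uncovered — not redundant.
Drop T7: checkout uncovered — not redundant.
1 redundant: T2.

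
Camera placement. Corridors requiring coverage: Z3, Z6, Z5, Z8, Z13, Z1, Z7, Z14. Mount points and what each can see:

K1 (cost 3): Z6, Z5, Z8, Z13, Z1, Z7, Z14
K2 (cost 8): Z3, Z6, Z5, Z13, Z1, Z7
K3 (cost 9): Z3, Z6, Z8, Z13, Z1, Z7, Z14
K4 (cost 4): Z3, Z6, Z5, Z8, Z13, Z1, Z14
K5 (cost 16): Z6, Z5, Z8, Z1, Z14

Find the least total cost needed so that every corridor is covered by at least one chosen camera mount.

K1, K4 cover every corridor at cost 3 + 4 = 7.
Any cover uses at least 2 camera mounts; among all covering selections none totals below 7.

7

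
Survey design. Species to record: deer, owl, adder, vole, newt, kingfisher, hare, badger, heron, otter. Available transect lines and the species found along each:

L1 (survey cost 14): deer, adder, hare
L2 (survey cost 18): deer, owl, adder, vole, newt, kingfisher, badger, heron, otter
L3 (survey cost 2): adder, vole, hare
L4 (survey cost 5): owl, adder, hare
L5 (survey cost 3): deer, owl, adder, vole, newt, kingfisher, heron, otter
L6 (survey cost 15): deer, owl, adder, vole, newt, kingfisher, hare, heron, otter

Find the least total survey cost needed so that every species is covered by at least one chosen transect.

L2, L3 cover every species at survey cost 18 + 2 = 20.
Any cover uses at least 2 transects; among all covering selections none totals below 20.
Greedy by coverage-per-survey cost would pick L5, L3, L2 for 23 — worse than the optimum 20.

20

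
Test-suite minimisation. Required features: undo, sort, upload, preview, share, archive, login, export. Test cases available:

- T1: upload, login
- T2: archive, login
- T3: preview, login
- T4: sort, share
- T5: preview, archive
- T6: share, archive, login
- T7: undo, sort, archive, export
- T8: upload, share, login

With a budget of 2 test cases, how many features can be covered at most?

Choosing T7, T8 covers {undo, sort, upload, share, archive, login, export} — 7 features.
No choice of 2 test cases does better; here preview is left uncovered.

7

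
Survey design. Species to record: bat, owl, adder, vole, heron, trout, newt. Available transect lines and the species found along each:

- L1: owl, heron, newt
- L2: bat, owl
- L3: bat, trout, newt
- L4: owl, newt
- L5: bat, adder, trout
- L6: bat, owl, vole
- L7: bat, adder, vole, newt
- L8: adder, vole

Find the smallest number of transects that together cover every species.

3

L1, L3, L7 together cover {bat, owl, adder, vole, heron, trout, newt} — every species.
No 2 of the 8 transects cover everything (all 28 pairs fall short), so 3 is minimum.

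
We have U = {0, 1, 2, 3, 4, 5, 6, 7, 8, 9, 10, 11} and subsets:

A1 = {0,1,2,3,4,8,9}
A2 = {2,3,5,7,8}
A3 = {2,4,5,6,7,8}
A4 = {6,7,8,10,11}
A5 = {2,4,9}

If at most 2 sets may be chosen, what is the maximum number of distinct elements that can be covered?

Choosing A1, A4 covers {0, 1, 2, 3, 4, 6, 7, 8, 9, 10, 11} — 11 elements.
No choice of 2 sets does better; here 5 is left uncovered.

11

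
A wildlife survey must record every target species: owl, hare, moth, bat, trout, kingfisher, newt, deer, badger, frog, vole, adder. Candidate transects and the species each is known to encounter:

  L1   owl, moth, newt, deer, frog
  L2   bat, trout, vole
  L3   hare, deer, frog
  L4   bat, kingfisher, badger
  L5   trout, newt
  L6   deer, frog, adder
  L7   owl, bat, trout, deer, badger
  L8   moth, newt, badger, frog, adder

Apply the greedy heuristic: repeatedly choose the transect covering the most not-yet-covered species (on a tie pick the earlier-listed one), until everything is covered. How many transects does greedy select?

5

Pick 1: L1 covers 5 new species (owl, moth, newt, deer, frog).
Pick 2: L2 covers 3 new species (bat, trout, vole).
Pick 3: L4 covers 2 new species (kingfisher, badger).
Pick 4: L3 covers 1 new species (hare).
Pick 5: L6 covers 1 new species (adder).
Greedy uses 5 transects.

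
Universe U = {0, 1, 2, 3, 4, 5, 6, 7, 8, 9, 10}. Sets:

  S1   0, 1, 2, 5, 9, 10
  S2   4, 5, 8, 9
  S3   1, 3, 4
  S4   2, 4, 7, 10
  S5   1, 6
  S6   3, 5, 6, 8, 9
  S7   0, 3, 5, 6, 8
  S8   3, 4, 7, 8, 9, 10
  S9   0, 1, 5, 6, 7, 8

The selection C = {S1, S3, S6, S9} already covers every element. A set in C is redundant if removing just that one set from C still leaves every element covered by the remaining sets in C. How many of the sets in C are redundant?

Drop S1: 2, 10 uncovered — not redundant.
Drop S3: 4 uncovered — not redundant.
Drop S6: the rest still cover every element — redundant.
Drop S9: 7 uncovered — not redundant.
1 redundant: S6.

1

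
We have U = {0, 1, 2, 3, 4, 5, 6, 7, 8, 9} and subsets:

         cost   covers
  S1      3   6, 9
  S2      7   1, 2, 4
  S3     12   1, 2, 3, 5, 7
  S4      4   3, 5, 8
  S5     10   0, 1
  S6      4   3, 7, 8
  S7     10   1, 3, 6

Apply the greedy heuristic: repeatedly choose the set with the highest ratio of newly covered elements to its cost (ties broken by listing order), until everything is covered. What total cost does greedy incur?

28

Pick 1: S4 adds 3 new (3, 5, 8) at cost 4 (ratio 3/4).
Pick 2: S1 adds 2 new (6, 9) at cost 3 (ratio 2/3).
Pick 3: S2 adds 3 new (1, 2, 4) at cost 7 (ratio 3/7).
Pick 4: S6 adds 1 new (7) at cost 4 (ratio 1/4).
Pick 5: S5 adds 1 new (0) at cost 10 (ratio 1/10).
Greedy total cost: 4 + 3 + 7 + 4 + 10 = 28.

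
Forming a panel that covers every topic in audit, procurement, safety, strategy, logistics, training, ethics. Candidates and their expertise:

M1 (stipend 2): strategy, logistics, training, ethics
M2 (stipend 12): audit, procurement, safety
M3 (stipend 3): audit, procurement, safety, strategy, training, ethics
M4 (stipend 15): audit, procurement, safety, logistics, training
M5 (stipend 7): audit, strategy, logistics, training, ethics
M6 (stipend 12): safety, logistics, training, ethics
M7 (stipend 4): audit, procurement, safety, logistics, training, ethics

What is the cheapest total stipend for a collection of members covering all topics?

M1, M3 cover every topic at stipend 2 + 3 = 5.
Any cover uses at least 2 members; among all covering selections none totals below 5.

5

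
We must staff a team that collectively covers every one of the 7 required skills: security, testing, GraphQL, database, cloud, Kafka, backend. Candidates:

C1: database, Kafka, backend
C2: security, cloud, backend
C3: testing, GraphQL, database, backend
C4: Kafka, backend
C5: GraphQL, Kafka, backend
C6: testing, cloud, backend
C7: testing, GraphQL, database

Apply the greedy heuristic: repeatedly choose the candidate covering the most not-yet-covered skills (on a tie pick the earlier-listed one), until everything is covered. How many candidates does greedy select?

Pick 1: C3 covers 4 new skills (testing, GraphQL, database, backend).
Pick 2: C2 covers 2 new skills (security, cloud).
Pick 3: C1 covers 1 new skills (Kafka).
Greedy uses 3 candidates.

3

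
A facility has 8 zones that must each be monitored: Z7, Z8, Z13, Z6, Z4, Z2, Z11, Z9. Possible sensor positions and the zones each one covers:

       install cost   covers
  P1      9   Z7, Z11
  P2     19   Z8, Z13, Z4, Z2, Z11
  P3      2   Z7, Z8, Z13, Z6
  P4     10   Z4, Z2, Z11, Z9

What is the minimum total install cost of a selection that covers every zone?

P3, P4 cover every zone at install cost 2 + 10 = 12.
Any cover uses at least 2 sensor positions; among all covering selections none totals below 12.

12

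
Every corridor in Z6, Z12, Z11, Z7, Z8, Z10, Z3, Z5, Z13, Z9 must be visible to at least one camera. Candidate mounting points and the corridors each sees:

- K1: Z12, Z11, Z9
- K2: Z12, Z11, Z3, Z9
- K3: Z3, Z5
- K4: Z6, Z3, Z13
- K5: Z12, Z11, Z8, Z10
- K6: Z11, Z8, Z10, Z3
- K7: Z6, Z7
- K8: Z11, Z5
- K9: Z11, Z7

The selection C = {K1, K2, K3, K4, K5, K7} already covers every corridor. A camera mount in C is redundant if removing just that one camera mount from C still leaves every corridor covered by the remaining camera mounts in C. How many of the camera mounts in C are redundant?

2

Drop K1: the rest still cover every corridor — redundant.
Drop K2: the rest still cover every corridor — redundant.
Drop K3: Z5 uncovered — not redundant.
Drop K4: Z13 uncovered — not redundant.
Drop K5: Z8, Z10 uncovered — not redundant.
Drop K7: Z7 uncovered — not redundant.
2 redundant: K1, K2.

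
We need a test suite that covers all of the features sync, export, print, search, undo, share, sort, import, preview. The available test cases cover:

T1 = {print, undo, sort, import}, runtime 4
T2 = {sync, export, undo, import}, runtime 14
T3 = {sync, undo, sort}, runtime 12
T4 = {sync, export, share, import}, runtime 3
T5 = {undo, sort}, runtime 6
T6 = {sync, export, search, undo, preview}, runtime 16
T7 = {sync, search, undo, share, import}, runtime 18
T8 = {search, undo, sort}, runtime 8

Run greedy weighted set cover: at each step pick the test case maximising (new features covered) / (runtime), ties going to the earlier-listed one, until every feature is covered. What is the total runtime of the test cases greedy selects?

Pick 1: T4 adds 4 new (sync, export, share, import) at runtime 3 (ratio 4/3).
Pick 2: T1 adds 3 new (print, undo, sort) at runtime 4 (ratio 3/4).
Pick 3: T6 adds 2 new (search, preview) at runtime 16 (ratio 2/16).
Greedy total runtime: 3 + 4 + 16 = 23.

23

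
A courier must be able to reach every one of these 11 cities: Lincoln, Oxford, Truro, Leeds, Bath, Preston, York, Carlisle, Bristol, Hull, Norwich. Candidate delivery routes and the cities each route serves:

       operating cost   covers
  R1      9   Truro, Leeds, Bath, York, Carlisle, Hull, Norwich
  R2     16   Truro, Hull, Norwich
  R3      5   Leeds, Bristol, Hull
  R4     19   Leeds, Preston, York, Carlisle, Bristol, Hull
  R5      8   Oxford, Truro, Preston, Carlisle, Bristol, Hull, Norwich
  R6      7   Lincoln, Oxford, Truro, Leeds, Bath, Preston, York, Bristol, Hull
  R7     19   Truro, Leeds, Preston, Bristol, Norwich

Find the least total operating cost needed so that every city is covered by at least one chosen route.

15

R5, R6 cover every city at operating cost 8 + 7 = 15.
Any cover uses at least 2 routes; among all covering selections none totals below 15.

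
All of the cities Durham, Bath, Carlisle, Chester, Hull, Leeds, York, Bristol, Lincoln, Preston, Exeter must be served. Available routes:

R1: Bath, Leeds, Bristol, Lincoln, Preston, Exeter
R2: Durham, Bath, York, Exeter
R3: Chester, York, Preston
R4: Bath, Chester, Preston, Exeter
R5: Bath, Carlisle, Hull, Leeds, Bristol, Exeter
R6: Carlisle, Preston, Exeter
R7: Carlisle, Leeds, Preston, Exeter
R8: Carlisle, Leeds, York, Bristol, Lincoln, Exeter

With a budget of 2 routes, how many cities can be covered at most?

Choosing R3, R5 covers {Bath, Carlisle, Chester, Hull, Leeds, York, Bristol, Preston, Exeter} — 9 cities.
No choice of 2 routes does better; here Durham, Lincoln are left uncovered.

9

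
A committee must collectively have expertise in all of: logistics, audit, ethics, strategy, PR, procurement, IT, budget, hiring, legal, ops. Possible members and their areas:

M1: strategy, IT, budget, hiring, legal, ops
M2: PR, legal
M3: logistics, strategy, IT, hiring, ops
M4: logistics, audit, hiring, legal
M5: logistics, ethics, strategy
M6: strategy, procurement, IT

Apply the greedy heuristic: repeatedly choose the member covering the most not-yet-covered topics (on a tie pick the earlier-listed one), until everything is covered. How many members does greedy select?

5

Pick 1: M1 covers 6 new topics (strategy, IT, budget, hiring, legal, ops).
Pick 2: M4 covers 2 new topics (logistics, audit).
Pick 3: M2 covers 1 new topics (PR).
Pick 4: M5 covers 1 new topics (ethics).
Pick 5: M6 covers 1 new topics (procurement).
Greedy uses 5 members.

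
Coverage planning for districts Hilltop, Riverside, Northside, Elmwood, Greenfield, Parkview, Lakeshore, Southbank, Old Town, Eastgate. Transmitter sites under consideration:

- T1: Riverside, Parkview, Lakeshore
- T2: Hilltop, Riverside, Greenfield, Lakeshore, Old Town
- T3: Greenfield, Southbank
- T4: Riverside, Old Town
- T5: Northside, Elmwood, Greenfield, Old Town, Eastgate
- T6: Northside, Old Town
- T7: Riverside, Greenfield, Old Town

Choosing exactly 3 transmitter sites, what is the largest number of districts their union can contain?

9

Choosing T1, T2, T5 covers {Hilltop, Riverside, Northside, Elmwood, Greenfield, Parkview, Lakeshore, Old Town, Eastgate} — 9 districts.
No choice of 3 transmitter sites does better; here Southbank is left uncovered.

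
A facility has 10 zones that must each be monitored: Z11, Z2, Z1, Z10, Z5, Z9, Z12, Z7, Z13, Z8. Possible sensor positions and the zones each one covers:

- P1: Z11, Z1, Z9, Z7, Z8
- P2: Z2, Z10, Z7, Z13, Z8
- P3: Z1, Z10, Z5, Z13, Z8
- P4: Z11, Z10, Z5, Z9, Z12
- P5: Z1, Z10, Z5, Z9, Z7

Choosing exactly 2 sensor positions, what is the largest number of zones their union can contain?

Choosing P2, P4 covers {Z11, Z2, Z10, Z5, Z9, Z12, Z7, Z13, Z8} — 9 zones.
No choice of 2 sensor positions does better; here Z1 is left uncovered.

9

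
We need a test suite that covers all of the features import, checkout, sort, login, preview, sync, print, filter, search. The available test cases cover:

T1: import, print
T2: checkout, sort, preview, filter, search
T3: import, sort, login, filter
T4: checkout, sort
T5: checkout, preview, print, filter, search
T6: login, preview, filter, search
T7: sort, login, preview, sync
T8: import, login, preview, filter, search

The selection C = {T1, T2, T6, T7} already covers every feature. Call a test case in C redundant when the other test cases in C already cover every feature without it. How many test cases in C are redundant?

1

Drop T1: import, print uncovered — not redundant.
Drop T2: checkout uncovered — not redundant.
Drop T6: the rest still cover every feature — redundant.
Drop T7: sync uncovered — not redundant.
1 redundant: T6.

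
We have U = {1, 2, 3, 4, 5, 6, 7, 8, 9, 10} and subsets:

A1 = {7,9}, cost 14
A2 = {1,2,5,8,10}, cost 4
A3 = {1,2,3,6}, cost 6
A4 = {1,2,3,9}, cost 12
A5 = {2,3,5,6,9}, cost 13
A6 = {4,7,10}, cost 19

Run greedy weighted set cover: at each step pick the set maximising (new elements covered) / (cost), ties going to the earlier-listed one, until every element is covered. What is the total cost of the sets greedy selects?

Pick 1: A2 adds 5 new (1, 2, 5, 8, 10) at cost 4 (ratio 5/4).
Pick 2: A3 adds 2 new (3, 6) at cost 6 (ratio 2/6).
Pick 3: A1 adds 2 new (7, 9) at cost 14 (ratio 2/14).
Pick 4: A6 adds 1 new (4) at cost 19 (ratio 1/19).
Greedy total cost: 4 + 6 + 14 + 19 = 43. (The true optimum is 36, so greedy overshoots here.)

43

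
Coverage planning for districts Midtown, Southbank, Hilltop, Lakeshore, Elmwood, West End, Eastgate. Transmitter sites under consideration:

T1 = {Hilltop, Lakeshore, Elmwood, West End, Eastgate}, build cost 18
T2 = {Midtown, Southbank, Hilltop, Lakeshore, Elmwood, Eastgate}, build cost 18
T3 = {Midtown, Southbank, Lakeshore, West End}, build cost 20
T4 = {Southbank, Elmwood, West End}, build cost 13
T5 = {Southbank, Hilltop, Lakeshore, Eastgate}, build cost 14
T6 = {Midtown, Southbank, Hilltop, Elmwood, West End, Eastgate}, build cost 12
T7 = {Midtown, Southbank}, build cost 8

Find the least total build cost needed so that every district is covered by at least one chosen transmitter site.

T1, T7 cover every district at build cost 18 + 8 = 26.
Any cover uses at least 2 transmitter sites; among all covering selections none totals below 26.

26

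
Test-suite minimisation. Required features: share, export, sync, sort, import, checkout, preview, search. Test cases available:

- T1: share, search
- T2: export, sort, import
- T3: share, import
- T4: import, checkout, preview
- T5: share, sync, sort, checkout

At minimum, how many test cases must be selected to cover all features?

4

T1, T2, T4, T5 together cover {share, export, sync, sort, import, checkout, preview, search} — every feature.
No 3 of the 5 test cases cover everything (all 10 triples fall short), so 4 is minimum.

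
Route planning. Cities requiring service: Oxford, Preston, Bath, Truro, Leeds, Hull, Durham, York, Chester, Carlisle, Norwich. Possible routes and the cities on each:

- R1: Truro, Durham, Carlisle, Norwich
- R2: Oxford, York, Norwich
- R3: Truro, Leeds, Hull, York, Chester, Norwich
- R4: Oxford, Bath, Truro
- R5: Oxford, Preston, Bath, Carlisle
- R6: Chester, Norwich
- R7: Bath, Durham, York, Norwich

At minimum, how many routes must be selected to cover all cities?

R1, R3, R5 together cover {Oxford, Preston, Bath, Truro, Leeds, Hull, Durham, York, Chester, Carlisle, Norwich} — every city.
No 2 of the 7 routes cover everything (all 21 pairs fall short), so 3 is minimum.

3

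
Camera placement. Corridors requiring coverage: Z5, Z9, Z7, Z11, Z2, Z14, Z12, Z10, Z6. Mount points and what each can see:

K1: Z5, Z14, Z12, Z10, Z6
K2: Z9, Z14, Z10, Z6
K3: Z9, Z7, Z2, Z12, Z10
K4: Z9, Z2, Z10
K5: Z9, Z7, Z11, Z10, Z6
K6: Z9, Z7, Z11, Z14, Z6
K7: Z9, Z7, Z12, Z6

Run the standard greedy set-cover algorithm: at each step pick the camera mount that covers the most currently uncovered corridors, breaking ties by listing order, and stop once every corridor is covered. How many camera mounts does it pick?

3

Pick 1: K1 covers 5 new corridors (Z5, Z14, Z12, Z10, Z6).
Pick 2: K3 covers 3 new corridors (Z9, Z7, Z2).
Pick 3: K5 covers 1 new corridors (Z11).
Greedy uses 3 camera mounts.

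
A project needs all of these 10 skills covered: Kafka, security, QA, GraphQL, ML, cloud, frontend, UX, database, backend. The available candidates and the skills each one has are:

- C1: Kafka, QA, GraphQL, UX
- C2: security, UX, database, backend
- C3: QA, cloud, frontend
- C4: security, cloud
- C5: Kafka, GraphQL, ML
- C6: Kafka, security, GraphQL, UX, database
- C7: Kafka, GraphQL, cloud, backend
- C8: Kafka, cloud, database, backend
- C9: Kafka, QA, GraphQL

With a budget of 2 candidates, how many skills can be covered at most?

Choosing C3, C6 covers {Kafka, security, QA, GraphQL, cloud, frontend, UX, database} — 8 skills.
No choice of 2 candidates does better; here ML, backend are left uncovered.

8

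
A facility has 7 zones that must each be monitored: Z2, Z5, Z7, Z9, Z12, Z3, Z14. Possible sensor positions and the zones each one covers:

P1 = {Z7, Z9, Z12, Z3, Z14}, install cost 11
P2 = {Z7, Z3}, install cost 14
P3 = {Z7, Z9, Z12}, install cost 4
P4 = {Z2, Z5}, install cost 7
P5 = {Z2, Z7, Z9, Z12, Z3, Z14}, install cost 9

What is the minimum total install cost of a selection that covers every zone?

P4, P5 cover every zone at install cost 7 + 9 = 16.
Any cover uses at least 2 sensor positions; among all covering selections none totals below 16.
Greedy by coverage-per-install cost would pick P3, P5, P4 for 20 — worse than the optimum 16.

16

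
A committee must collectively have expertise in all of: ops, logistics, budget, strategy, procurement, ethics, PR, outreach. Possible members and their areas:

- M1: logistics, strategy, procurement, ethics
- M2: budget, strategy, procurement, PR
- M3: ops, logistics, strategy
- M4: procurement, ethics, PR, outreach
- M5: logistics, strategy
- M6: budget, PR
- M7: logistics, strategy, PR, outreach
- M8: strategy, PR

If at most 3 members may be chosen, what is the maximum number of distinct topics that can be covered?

Choosing M2, M3, M4 covers {ops, logistics, budget, strategy, procurement, ethics, PR, outreach} — 8 topics.
That is all 8 topics.

8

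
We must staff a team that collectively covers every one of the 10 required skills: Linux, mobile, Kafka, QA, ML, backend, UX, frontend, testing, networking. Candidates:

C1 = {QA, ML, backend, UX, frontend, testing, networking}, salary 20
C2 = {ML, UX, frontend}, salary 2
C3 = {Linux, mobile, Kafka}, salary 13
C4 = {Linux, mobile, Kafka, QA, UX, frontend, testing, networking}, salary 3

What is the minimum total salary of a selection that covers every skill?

C1, C4 cover every skill at salary 20 + 3 = 23.
Any cover uses at least 2 candidates; among all covering selections none totals below 23.

23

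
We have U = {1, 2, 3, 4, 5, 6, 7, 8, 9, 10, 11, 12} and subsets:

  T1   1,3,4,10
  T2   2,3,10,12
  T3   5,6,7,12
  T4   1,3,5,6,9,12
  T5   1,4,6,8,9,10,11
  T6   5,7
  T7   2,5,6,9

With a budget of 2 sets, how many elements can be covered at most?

Choosing T2, T5 covers {1, 2, 3, 4, 6, 8, 9, 10, 11, 12} — 10 elements.
No choice of 2 sets does better; here 5, 7 are left uncovered.

10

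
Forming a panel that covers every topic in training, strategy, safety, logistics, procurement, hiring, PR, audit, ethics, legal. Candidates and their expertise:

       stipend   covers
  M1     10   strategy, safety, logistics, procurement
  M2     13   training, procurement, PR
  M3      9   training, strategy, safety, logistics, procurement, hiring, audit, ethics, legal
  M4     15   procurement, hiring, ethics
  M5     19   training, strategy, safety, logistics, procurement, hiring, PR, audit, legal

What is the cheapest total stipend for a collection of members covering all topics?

M2, M3 cover every topic at stipend 13 + 9 = 22.
Any cover uses at least 2 members; among all covering selections none totals below 22.

22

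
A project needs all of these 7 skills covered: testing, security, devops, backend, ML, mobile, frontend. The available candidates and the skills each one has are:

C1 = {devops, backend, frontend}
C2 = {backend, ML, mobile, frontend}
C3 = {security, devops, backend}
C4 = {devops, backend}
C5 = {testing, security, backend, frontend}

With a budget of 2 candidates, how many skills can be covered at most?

Choosing C2, C3 covers {security, devops, backend, ML, mobile, frontend} — 6 skills.
No choice of 2 candidates does better; here testing is left uncovered.

6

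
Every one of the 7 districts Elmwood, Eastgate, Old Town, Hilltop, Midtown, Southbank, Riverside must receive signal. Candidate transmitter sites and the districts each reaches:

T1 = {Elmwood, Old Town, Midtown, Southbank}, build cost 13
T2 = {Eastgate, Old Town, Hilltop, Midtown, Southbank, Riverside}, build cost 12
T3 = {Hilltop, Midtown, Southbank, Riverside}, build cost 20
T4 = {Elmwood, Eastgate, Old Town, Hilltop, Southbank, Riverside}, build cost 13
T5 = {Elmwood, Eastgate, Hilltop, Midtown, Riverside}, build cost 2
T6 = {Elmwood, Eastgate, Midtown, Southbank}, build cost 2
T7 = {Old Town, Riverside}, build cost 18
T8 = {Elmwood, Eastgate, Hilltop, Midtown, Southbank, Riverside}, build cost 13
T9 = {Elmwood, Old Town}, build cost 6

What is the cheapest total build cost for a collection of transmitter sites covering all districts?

T5, T6, T9 cover every district at build cost 2 + 2 + 6 = 10.
Any cover uses at least 2 transmitter sites; among all covering selections none totals below 10.

10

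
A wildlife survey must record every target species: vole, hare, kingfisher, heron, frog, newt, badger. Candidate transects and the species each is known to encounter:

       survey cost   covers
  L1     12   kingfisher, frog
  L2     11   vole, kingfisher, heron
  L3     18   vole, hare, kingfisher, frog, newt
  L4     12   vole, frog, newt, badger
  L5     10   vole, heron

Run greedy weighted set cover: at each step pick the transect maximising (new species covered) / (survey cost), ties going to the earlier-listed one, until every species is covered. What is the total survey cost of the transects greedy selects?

Pick 1: L4 adds 4 new (vole, frog, newt, badger) at survey cost 12 (ratio 4/12).
Pick 2: L2 adds 2 new (kingfisher, heron) at survey cost 11 (ratio 2/11).
Pick 3: L3 adds 1 new (hare) at survey cost 18 (ratio 1/18).
Greedy total survey cost: 12 + 11 + 18 = 41. (The true optimum is 40, so greedy overshoots here.)

41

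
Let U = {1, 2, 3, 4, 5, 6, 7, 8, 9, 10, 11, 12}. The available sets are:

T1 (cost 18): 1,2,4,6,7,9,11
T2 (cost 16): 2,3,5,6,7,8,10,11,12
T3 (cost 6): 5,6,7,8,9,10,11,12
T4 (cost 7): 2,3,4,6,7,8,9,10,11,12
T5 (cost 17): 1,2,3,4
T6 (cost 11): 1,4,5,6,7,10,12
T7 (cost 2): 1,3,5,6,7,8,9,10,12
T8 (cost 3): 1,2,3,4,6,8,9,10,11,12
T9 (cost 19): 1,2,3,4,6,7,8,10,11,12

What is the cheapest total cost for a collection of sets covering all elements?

T7, T8 cover every element at cost 2 + 3 = 5.
Any cover uses at least 2 sets; among all covering selections none totals below 5.

5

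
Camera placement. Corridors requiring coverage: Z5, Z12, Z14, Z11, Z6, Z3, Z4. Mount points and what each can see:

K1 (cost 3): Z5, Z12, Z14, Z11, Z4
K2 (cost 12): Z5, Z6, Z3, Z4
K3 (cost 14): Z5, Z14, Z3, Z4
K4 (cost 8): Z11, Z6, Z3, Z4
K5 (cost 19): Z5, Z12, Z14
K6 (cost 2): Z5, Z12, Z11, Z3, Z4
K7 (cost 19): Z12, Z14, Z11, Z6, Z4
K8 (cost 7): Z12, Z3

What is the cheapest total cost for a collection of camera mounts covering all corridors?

K1, K4 cover every corridor at cost 3 + 8 = 11.
Any cover uses at least 2 camera mounts; among all covering selections none totals below 11.

11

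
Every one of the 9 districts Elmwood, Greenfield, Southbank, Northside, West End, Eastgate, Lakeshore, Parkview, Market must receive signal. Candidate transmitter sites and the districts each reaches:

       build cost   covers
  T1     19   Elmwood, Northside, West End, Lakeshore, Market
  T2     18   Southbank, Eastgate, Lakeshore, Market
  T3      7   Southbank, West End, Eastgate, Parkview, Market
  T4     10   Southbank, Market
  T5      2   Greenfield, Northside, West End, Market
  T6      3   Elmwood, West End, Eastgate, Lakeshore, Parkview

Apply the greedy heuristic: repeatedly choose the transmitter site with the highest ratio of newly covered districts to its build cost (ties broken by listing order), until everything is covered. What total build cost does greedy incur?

12

Pick 1: T5 adds 4 new (Greenfield, Northside, West End, Market) at build cost 2 (ratio 4/2).
Pick 2: T6 adds 4 new (Elmwood, Eastgate, Lakeshore, Parkview) at build cost 3 (ratio 4/3).
Pick 3: T3 adds 1 new (Southbank) at build cost 7 (ratio 1/7).
Greedy total build cost: 2 + 3 + 7 = 12.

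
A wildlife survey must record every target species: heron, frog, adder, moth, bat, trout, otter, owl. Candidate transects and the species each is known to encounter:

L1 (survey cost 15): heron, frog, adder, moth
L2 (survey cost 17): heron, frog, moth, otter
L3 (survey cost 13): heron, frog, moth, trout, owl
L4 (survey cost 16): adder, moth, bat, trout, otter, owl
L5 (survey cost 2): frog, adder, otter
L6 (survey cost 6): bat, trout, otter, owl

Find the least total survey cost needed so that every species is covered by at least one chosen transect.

L1, L6 cover every species at survey cost 15 + 6 = 21.
Any cover uses at least 2 transects; among all covering selections none totals below 21.

21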